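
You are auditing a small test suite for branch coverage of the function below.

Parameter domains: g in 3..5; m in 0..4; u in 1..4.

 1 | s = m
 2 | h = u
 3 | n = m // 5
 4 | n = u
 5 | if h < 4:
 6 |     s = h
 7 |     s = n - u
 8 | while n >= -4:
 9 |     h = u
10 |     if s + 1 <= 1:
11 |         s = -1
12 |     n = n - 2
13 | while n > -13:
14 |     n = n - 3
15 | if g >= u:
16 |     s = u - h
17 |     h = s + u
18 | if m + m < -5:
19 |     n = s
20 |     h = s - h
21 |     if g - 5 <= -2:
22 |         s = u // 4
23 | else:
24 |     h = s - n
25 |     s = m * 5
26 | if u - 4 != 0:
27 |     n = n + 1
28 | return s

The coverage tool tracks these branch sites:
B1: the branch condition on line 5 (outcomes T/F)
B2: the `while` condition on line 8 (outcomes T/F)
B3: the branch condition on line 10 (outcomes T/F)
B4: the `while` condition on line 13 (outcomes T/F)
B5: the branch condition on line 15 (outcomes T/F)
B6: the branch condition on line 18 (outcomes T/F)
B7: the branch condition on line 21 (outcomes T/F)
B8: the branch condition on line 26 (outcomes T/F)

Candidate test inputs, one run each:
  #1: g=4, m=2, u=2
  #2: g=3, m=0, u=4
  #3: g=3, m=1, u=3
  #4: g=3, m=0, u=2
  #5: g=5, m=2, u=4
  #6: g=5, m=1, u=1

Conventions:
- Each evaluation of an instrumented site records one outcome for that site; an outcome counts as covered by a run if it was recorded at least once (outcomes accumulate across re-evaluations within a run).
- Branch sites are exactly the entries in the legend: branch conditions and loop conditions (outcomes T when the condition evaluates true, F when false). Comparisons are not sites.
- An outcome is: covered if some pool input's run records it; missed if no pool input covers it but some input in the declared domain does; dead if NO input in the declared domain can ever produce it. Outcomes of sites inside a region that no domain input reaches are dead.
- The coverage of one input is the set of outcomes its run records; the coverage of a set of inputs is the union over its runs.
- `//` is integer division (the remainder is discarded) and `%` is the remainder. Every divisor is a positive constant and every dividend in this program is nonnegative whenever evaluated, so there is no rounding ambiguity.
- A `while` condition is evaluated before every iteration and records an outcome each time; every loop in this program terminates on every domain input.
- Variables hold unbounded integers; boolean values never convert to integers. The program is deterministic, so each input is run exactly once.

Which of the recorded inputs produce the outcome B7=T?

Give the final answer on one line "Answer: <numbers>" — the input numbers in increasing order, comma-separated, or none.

input #1 (g=4, m=2, u=2): never hits B7=T
input #2 (g=3, m=0, u=4): never hits B7=T
input #3 (g=3, m=1, u=3): never hits B7=T
input #4 (g=3, m=0, u=2): never hits B7=T
input #5 (g=5, m=2, u=4): never hits B7=T
input #6 (g=5, m=1, u=1): never hits B7=T

Answer: none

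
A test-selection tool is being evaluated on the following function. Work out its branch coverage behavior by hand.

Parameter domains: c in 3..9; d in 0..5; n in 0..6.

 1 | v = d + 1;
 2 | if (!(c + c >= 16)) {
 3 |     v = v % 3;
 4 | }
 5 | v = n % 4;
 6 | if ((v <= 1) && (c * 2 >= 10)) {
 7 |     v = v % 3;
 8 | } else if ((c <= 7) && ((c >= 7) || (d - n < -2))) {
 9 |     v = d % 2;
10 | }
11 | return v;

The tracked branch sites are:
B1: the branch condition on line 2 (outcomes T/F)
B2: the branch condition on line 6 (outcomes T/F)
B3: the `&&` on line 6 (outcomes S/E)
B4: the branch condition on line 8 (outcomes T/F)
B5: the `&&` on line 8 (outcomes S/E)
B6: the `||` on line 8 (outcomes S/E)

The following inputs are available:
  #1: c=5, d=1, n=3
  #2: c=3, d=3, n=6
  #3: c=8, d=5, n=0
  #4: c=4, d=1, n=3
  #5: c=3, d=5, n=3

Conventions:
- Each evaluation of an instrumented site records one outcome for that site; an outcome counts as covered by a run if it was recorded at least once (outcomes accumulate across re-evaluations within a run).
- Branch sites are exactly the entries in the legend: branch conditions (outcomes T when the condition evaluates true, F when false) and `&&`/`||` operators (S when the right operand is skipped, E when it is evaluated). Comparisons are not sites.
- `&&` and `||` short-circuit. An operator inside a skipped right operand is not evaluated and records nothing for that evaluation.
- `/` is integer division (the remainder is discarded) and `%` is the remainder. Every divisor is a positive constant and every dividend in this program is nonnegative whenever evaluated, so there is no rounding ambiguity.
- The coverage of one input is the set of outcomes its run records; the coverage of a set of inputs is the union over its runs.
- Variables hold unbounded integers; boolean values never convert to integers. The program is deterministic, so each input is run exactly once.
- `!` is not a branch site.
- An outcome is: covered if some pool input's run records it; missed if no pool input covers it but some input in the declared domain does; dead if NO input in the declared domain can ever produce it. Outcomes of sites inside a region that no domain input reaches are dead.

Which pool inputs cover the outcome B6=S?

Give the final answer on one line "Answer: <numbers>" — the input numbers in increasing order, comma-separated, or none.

input #1 (c=5, d=1, n=3): misses B6=S
input #2 (c=3, d=3, n=6): misses B6=S
input #3 (c=8, d=5, n=0): misses B6=S
input #4 (c=4, d=1, n=3): misses B6=S
input #5 (c=3, d=5, n=3): misses B6=S

Answer: none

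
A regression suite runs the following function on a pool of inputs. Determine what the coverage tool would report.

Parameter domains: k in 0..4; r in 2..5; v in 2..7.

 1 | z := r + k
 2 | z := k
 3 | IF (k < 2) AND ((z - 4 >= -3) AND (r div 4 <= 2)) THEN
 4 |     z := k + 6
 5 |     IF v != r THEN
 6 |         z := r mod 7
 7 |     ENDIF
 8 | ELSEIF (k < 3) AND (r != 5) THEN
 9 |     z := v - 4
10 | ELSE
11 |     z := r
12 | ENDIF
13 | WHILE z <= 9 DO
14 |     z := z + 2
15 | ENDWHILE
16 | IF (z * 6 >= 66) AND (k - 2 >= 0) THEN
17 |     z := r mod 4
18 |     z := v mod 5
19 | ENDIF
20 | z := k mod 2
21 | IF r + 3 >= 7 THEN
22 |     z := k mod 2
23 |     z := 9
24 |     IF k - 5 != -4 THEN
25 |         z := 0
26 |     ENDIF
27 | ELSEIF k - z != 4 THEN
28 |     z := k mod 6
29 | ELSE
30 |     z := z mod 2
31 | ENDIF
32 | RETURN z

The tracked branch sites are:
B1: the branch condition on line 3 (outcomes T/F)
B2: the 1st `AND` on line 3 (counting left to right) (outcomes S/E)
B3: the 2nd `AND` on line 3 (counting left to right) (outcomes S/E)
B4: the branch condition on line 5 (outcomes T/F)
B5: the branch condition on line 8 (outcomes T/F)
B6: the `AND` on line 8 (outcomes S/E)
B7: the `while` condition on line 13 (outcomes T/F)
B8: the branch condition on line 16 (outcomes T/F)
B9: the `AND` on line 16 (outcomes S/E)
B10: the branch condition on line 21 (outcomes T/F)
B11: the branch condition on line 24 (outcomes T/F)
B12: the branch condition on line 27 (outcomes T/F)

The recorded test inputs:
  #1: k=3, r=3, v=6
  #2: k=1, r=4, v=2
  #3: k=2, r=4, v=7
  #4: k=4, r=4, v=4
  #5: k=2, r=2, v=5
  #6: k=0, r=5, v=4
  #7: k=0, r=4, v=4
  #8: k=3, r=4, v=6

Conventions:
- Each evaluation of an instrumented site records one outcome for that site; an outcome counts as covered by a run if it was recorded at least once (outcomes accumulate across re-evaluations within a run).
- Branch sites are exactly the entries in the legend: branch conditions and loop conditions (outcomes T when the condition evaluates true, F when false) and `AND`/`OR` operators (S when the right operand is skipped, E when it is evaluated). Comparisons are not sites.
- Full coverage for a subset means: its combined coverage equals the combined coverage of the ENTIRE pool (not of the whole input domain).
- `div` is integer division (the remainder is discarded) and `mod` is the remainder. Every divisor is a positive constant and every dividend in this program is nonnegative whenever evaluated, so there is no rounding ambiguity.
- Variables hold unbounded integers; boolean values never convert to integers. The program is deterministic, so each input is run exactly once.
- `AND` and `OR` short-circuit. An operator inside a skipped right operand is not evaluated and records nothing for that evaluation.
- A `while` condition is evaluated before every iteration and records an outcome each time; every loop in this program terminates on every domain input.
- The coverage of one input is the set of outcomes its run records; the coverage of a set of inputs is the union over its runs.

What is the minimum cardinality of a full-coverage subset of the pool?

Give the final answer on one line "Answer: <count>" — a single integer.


run #1 (k=3, r=3, v=6) records B1=F, B2=S, B5=F, B6=S, B7=T, B7=F, B8=T, B9=E, B10=F, B12=T
run #2 (k=1, r=4, v=2) records B1=T, B2=E, B3=E, B4=T, B7=T, B7=F, B8=F, B9=S, B10=T, B11=F
run #3 (k=2, r=4, v=7) records B1=F, B2=S, B5=T, B6=E, B7=T, B7=F, B8=T, B9=E, B10=T, B11=T
run #4 (k=4, r=4, v=4) records B1=F, B2=S, B5=F, B6=S, B7=T, B7=F, B8=F, B9=S, B10=T, B11=T
run #5 (k=2, r=2, v=5) records B1=F, B2=S, B5=T, B6=E, B7=T, B7=F, B8=T, B9=E, B10=F, B12=T
run #6 (k=0, r=5, v=4) records B1=F, B2=E, B3=S, B5=F, B6=E, B7=T, B7=F, B8=F, B9=E, B10=T, B11=T
run #7 (k=0, r=4, v=4) records B1=F, B2=E, B3=S, B5=T, B6=E, B7=T, B7=F, B8=F, B9=S, B10=T, B11=T
run #8 (k=3, r=4, v=6) records B1=F, B2=S, B5=F, B6=S, B7=T, B7=F, B8=F, B9=S, B10=T, B11=T
the full pool covers 22 outcomes: B1=T, B1=F, B2=S, B2=E, B3=S, B3=E, B4=T, B5=T, B5=F, B6=S, B6=E, B7=T, B7=F, B8=T, B8=F, B9=S, B9=E, B10=T, B10=F, B11=T, B11=F, B12=T
size 1 is not enough: best union over all size-1 subsets is 11/22
size 2 is not enough: best union over all size-2 subsets is 18/22
size 3: inputs {1, 2, 7} cover all 22 outcomes, and no lexicographically smaller subset of this size does
Answer: 3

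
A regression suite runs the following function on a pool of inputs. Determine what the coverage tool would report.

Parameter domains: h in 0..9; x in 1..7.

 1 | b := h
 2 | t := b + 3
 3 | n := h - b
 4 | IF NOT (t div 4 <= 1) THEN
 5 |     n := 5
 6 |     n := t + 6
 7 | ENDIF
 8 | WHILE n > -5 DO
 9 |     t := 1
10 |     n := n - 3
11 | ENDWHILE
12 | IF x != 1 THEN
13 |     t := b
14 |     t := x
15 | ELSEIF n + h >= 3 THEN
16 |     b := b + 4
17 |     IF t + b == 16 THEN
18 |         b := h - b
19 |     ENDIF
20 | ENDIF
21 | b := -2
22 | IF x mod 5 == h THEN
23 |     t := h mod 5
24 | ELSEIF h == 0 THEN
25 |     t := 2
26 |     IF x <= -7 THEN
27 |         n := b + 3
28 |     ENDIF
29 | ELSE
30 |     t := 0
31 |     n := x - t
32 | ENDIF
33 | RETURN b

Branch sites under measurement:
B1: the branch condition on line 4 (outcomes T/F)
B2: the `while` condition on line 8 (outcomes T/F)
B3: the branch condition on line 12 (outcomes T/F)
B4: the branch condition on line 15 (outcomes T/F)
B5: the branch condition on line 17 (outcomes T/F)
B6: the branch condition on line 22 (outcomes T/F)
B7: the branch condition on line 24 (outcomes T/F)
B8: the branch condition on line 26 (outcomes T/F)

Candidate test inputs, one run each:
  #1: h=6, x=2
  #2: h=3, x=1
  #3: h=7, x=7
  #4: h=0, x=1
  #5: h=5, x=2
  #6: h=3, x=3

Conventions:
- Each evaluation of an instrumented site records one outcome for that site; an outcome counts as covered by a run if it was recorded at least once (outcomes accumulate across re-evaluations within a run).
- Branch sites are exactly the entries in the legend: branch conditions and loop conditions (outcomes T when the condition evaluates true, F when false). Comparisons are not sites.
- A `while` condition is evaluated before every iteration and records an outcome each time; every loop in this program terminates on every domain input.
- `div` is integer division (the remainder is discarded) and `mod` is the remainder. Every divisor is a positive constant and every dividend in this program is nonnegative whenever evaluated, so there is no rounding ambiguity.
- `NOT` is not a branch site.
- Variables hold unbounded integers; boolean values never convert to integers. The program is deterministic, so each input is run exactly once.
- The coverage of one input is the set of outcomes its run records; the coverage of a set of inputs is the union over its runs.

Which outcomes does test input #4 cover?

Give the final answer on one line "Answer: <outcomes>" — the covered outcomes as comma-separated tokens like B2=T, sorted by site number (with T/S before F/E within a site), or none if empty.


Simulating input #4 (h=0, x=1) step by step:
  B1->F, B2->T, B2->T, B2->F, B3->F, B4->F, B6->F, B7->T, B8->F
collecting distinct outcomes: B1=F, B2=T, B2=F, B3=F, B4=F, B6=F, B7=T, B8=F
Answer: B1=F, B2=T, B2=F, B3=F, B4=F, B6=F, B7=T, B8=F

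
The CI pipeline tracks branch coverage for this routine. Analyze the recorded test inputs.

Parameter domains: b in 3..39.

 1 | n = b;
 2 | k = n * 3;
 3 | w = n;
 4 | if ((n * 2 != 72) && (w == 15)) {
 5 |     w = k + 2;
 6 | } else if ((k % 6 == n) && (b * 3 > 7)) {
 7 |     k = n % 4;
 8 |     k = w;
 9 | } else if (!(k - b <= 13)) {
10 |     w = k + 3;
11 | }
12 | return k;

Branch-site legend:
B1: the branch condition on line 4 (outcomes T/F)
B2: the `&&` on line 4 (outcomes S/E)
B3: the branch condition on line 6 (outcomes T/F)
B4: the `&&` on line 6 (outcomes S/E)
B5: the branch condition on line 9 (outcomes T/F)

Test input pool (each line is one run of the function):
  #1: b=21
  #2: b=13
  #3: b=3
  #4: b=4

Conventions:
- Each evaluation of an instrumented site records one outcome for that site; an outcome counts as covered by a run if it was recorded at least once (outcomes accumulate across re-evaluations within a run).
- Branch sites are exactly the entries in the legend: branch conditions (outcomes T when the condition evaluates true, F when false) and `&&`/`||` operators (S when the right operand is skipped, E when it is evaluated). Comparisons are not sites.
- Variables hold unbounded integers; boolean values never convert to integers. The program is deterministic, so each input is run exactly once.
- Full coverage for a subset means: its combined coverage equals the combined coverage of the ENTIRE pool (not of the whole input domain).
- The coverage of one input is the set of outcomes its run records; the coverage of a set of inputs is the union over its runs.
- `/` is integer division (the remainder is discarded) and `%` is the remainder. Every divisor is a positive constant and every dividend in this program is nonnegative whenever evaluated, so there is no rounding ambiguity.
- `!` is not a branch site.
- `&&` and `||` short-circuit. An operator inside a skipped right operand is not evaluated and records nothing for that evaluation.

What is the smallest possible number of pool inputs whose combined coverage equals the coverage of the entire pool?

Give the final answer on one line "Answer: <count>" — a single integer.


#1 (b=21) -> B2->E, B1->F, B4->S, B3->F, B5->T; covered: B1=F, B2=E, B3=F, B4=S, B5=T
#2 (b=13) -> B2->E, B1->F, B4->S, B3->F, B5->T; covered: B1=F, B2=E, B3=F, B4=S, B5=T
#3 (b=3) -> B2->E, B1->F, B4->E, B3->T; covered: B1=F, B2=E, B3=T, B4=E
#4 (b=4) -> B2->E, B1->F, B4->S, B3->F, B5->F; covered: B1=F, B2=E, B3=F, B4=S, B5=F
union over all inputs: B1=F, B2=E, B3=T, B3=F, B4=S, B4=E, B5=T, B5=F (8 outcomes)
checked all size-1 subsets: none covers 8 outcomes (max 5/8)
checked all size-2 subsets: none covers 8 outcomes (max 7/8)
size 3: inputs {1, 3, 4} cover all 8 outcomes, and no lexicographically smaller subset of this size does
Answer: 3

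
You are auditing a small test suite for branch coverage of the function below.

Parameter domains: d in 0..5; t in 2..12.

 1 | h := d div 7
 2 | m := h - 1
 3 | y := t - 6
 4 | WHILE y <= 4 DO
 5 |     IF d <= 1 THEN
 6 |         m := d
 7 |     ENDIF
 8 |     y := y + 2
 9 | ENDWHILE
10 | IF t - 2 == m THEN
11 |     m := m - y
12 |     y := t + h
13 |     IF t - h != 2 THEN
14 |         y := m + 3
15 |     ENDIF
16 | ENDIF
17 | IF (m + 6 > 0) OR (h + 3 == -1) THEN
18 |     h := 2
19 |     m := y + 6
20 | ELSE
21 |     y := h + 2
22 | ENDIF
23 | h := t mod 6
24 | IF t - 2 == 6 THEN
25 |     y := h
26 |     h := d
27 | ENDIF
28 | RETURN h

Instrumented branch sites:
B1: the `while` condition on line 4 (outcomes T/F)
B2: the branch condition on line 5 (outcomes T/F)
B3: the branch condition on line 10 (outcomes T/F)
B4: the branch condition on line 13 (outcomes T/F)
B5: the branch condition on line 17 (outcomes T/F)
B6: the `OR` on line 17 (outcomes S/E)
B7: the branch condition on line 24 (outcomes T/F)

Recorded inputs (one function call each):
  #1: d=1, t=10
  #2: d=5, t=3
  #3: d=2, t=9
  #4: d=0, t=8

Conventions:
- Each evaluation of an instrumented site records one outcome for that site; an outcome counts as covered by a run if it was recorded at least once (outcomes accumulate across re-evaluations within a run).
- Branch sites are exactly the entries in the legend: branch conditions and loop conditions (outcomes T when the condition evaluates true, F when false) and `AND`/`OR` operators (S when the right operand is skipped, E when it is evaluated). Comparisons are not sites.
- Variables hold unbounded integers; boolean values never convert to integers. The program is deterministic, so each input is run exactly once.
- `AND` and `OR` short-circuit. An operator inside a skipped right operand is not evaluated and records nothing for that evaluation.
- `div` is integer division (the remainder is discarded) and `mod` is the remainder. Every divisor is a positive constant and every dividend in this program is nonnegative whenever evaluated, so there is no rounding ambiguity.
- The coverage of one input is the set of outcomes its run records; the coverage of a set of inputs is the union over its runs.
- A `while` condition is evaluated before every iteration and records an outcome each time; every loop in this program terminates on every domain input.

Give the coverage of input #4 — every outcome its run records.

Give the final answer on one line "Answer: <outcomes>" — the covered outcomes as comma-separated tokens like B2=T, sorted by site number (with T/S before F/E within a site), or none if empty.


Simulating input #4 (d=0, t=8) step by step:
  B1->T, B2->T, B1->T, B2->T, B1->F, B3->F, B6->S, B5->T, B7->T
distinct outcomes covered: B1=T, B1=F, B2=T, B3=F, B5=T, B6=S, B7=T
Answer: B1=T, B1=F, B2=T, B3=F, B5=T, B6=S, B7=T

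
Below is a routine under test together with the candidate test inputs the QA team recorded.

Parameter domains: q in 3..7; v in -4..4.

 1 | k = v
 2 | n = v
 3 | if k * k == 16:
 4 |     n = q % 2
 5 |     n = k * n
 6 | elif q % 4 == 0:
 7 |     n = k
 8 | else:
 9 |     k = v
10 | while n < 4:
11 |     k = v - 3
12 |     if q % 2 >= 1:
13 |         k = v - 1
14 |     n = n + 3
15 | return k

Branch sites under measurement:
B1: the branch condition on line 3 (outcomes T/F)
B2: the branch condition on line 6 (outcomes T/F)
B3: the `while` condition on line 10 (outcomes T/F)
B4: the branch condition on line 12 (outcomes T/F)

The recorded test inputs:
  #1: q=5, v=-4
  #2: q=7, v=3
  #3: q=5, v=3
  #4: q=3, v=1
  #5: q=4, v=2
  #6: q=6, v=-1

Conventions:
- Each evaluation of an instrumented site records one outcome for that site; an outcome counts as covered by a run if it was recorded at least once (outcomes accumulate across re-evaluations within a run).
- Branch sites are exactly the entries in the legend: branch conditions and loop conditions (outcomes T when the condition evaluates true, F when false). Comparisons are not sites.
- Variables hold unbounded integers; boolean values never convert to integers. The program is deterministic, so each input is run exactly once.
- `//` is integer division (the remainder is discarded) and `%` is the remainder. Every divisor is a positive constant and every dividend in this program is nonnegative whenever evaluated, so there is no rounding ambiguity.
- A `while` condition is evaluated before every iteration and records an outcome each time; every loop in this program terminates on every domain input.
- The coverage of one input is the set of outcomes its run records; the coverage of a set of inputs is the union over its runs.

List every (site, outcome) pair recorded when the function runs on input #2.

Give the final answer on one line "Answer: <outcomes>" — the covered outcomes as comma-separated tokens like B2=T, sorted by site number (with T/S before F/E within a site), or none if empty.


Running input #2 (q=7, v=3), event by event:
  B1->F, B2->F, B3->T, B4->T, B3->F
collecting distinct outcomes: B1=F, B2=F, B3=T, B3=F, B4=T
Answer: B1=F, B2=F, B3=T, B3=F, B4=T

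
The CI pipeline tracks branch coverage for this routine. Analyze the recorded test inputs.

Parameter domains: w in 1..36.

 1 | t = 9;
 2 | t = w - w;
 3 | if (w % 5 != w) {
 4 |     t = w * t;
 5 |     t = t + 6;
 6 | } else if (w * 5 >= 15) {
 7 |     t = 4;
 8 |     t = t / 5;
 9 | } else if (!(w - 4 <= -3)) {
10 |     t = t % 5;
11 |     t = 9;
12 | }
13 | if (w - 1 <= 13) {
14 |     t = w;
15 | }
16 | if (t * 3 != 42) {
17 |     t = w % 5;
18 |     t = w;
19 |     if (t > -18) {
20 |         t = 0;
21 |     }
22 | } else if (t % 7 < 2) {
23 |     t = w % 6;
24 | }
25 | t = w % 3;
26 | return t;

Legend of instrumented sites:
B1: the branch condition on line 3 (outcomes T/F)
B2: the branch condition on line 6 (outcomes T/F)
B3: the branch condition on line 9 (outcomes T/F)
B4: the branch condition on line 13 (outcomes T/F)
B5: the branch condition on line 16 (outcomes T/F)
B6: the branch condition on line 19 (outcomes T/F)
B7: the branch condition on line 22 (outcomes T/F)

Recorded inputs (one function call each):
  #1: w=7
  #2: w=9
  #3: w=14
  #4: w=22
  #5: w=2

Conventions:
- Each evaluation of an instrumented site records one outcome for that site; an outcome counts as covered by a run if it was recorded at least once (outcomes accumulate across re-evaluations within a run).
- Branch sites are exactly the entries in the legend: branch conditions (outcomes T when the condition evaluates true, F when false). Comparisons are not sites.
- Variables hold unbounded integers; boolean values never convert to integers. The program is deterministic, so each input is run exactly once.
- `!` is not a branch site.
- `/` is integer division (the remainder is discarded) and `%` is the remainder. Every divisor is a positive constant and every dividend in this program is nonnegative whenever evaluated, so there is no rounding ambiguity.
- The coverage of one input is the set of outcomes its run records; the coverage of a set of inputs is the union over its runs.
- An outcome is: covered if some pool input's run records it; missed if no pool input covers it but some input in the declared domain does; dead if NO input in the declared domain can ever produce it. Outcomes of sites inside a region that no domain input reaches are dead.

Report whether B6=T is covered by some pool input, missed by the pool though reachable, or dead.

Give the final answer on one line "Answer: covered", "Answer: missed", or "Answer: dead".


B6=T is recorded by pool input(s) 1, 2, 4, 5 -> covered
Answer: covered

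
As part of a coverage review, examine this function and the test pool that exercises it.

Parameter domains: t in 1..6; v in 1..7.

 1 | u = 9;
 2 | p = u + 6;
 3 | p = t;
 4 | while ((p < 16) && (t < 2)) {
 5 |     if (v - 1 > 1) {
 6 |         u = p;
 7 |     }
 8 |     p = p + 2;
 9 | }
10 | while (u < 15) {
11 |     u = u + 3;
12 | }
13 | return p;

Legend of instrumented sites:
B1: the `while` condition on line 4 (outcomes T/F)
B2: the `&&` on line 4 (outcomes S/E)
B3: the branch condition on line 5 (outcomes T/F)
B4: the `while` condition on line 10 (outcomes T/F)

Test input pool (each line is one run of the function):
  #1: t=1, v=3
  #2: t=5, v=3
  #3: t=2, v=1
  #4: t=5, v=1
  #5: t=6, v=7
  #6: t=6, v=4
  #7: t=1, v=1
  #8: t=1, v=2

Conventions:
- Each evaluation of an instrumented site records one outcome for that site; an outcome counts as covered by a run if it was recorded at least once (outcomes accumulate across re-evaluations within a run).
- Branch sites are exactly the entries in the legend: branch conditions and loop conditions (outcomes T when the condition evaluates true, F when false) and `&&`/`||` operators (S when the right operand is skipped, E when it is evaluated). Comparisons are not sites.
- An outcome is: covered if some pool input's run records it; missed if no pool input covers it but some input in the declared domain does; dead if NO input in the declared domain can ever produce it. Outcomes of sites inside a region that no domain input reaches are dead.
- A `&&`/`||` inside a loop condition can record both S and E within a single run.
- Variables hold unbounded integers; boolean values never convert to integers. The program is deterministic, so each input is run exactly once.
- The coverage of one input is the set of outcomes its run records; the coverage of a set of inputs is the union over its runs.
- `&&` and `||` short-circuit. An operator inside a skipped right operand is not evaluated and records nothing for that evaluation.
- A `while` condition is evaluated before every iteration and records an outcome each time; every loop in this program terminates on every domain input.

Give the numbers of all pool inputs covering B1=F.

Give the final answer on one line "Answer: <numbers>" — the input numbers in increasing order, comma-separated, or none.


input #1 (t=1, v=3): hits B1=F
input #2 (t=5, v=3): hits B1=F
input #3 (t=2, v=1): hits B1=F
input #4 (t=5, v=1): hits B1=F
input #5 (t=6, v=7): hits B1=F
input #6 (t=6, v=4): hits B1=F
input #7 (t=1, v=1): hits B1=F
input #8 (t=1, v=2): hits B1=F
Answer: 1, 2, 3, 4, 5, 6, 7, 8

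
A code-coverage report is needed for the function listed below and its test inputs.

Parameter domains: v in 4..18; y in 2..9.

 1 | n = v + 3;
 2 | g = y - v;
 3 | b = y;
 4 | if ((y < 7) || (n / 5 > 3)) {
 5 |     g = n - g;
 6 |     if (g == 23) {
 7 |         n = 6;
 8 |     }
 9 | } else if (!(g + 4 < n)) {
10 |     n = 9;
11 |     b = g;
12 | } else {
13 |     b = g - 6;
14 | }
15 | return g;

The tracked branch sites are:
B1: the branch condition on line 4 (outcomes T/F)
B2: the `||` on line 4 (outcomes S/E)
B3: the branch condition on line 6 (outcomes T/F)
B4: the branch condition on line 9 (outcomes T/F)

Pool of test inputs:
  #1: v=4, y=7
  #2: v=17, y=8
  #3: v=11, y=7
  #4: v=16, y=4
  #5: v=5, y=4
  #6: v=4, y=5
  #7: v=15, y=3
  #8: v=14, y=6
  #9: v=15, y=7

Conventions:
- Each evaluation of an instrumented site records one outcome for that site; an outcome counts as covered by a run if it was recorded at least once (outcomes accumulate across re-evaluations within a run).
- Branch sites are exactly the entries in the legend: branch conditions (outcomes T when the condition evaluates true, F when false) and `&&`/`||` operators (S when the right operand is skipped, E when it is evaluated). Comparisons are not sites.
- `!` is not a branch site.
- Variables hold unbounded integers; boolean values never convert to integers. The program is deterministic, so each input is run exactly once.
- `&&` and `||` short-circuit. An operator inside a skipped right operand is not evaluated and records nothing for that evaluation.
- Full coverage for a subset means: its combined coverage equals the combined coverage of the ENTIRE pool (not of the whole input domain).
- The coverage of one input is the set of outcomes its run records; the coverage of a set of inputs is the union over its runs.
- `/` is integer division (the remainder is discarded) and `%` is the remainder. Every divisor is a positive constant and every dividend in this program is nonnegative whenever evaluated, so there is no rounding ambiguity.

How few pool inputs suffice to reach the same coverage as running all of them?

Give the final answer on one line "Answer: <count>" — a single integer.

input #1, v=4, y=7: events B2->E, B1->F, B4->T; outcomes B1=F, B2=E, B4=T
input #2, v=17, y=8: events B2->E, B1->T, B3->F; outcomes B1=T, B2=E, B3=F
input #3, v=11, y=7: events B2->E, B1->F, B4->F; outcomes B1=F, B2=E, B4=F
input #4, v=16, y=4: events B2->S, B1->T, B3->F; outcomes B1=T, B2=S, B3=F
input #5, v=5, y=4: events B2->S, B1->T, B3->F; outcomes B1=T, B2=S, B3=F
input #6, v=4, y=5: events B2->S, B1->T, B3->F; outcomes B1=T, B2=S, B3=F
input #7, v=15, y=3: events B2->S, B1->T, B3->F; outcomes B1=T, B2=S, B3=F
input #8, v=14, y=6: events B2->S, B1->T, B3->F; outcomes B1=T, B2=S, B3=F
input #9, v=15, y=7: events B2->E, B1->F, B4->F; outcomes B1=F, B2=E, B4=F
together the pool reaches 7 outcomes: B1=T, B1=F, B2=S, B2=E, B3=F, B4=T, B4=F
no size-1 subset reaches all 7 outcomes (best union: 3/7)
no size-2 subset reaches all 7 outcomes (best union: 6/7)
at size 3, {1, 3, 4} reaches all 7 outcomes; every lexicographically earlier size-3 subset fails

Answer: 3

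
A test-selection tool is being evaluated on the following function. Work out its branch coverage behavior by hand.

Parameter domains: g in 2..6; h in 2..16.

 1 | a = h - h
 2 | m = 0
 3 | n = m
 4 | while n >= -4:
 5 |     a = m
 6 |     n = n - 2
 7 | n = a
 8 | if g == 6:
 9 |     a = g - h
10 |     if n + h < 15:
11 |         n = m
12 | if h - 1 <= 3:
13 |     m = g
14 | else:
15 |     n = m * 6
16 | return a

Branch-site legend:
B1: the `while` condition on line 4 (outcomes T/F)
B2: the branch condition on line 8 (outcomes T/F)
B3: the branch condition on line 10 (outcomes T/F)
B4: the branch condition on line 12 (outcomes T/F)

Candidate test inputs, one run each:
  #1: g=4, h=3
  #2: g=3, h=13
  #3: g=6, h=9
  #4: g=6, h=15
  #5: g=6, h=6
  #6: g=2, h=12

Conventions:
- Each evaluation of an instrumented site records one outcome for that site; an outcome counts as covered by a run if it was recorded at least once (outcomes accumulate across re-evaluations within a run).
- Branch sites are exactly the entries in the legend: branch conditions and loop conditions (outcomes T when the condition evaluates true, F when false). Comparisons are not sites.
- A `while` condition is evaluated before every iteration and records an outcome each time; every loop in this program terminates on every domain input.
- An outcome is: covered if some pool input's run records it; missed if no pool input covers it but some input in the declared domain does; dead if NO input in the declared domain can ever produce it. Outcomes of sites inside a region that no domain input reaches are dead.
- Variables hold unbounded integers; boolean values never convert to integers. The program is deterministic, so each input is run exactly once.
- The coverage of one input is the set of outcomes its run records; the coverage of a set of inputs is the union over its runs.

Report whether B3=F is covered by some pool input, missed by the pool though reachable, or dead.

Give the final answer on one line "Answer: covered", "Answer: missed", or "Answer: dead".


B3=F is recorded by pool input(s) 4 -> covered
Answer: covered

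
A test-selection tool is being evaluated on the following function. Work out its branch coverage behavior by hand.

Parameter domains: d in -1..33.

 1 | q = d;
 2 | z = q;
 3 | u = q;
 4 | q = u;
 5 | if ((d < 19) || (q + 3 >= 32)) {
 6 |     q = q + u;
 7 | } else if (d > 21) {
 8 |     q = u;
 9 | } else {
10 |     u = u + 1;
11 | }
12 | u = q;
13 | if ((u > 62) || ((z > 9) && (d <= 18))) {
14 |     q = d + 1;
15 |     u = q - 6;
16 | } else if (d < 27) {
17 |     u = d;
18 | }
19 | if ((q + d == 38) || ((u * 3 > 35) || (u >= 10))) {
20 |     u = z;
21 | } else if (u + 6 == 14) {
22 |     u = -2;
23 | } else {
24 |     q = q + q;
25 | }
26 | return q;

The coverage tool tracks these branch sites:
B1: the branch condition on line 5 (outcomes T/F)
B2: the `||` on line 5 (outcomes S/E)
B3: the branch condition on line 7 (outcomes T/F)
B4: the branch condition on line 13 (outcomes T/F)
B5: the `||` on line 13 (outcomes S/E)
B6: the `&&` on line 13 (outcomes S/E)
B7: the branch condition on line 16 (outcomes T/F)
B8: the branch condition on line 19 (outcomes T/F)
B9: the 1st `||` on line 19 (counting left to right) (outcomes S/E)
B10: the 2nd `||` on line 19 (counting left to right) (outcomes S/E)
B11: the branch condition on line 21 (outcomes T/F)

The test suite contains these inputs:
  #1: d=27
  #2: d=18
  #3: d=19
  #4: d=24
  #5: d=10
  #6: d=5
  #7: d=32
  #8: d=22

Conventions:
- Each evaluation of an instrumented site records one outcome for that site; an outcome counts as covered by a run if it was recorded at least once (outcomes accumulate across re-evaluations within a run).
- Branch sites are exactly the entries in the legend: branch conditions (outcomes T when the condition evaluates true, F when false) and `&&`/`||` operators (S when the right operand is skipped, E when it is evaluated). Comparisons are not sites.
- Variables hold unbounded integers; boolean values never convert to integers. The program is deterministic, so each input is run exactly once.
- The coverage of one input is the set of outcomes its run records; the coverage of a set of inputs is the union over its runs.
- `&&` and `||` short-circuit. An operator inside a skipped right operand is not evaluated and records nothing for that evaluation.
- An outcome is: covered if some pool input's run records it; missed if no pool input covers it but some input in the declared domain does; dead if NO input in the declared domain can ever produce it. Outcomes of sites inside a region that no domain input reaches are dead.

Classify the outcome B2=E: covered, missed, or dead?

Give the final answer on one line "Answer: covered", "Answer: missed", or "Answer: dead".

B2=E is recorded by pool input(s) 1, 3, 4, 7, 8 -> covered

Answer: covered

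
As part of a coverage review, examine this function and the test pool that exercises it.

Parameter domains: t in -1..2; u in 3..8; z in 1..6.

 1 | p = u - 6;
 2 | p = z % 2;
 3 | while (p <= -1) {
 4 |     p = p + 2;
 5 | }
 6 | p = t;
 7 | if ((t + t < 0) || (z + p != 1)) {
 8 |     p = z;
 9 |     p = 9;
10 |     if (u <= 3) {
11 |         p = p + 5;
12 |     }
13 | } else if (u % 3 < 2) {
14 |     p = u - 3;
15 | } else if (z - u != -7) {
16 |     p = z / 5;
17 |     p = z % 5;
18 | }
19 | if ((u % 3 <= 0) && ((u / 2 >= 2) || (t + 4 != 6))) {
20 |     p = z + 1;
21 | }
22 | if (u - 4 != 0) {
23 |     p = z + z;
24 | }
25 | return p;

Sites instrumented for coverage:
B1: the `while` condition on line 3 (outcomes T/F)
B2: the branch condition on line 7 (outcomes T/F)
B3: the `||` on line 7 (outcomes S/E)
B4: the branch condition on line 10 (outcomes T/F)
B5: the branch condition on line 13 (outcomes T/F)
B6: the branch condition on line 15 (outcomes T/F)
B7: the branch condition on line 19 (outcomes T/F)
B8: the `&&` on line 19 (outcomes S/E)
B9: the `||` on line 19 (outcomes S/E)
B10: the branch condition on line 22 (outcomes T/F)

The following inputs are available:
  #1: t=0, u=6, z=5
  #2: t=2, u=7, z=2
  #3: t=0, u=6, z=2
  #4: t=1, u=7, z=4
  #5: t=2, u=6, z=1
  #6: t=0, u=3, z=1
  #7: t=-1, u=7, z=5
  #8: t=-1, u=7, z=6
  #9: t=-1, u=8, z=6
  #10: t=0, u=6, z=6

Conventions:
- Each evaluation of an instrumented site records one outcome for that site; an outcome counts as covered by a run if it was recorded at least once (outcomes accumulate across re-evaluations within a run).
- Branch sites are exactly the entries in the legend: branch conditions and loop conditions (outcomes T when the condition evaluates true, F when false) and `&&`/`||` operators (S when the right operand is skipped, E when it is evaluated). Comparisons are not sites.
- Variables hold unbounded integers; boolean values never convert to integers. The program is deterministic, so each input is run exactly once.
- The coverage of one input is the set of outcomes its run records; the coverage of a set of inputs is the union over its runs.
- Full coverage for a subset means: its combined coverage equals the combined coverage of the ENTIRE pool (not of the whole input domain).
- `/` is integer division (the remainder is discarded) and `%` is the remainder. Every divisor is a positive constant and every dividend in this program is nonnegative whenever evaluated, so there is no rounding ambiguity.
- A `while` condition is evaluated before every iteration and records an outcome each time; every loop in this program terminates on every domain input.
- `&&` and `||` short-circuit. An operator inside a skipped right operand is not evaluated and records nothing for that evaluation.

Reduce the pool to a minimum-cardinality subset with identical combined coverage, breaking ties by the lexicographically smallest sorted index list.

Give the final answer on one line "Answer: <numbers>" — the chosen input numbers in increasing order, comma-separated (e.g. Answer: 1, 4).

input #1 (t=0, u=6, z=5): events B1->F, B3->E, B2->T, B4->F, B8->E, B9->S, B7->T, B10->T; covers B1=F, B2=T, B3=E, B4=F, B7=T, B8=E, B9=S, B10=T
input #2 (t=2, u=7, z=2): events B1->F, B3->E, B2->T, B4->F, B8->S, B7->F, B10->T; covers B1=F, B2=T, B3=E, B4=F, B7=F, B8=S, B10=T
input #3 (t=0, u=6, z=2): events B1->F, B3->E, B2->T, B4->F, B8->E, B9->S, B7->T, B10->T; covers B1=F, B2=T, B3=E, B4=F, B7=T, B8=E, B9=S, B10=T
input #4 (t=1, u=7, z=4): events B1->F, B3->E, B2->T, B4->F, B8->S, B7->F, B10->T; covers B1=F, B2=T, B3=E, B4=F, B7=F, B8=S, B10=T
input #5 (t=2, u=6, z=1): events B1->F, B3->E, B2->T, B4->F, B8->E, B9->S, B7->T, B10->T; covers B1=F, B2=T, B3=E, B4=F, B7=T, B8=E, B9=S, B10=T
input #6 (t=0, u=3, z=1): events B1->F, B3->E, B2->F, B5->T, B8->E, B9->E, B7->T, B10->T; covers B1=F, B2=F, B3=E, B5=T, B7=T, B8=E, B9=E, B10=T
input #7 (t=-1, u=7, z=5): events B1->F, B3->S, B2->T, B4->F, B8->S, B7->F, B10->T; covers B1=F, B2=T, B3=S, B4=F, B7=F, B8=S, B10=T
input #8 (t=-1, u=7, z=6): events B1->F, B3->S, B2->T, B4->F, B8->S, B7->F, B10->T; covers B1=F, B2=T, B3=S, B4=F, B7=F, B8=S, B10=T
input #9 (t=-1, u=8, z=6): events B1->F, B3->S, B2->T, B4->F, B8->S, B7->F, B10->T; covers B1=F, B2=T, B3=S, B4=F, B7=F, B8=S, B10=T
input #10 (t=0, u=6, z=6): events B1->F, B3->E, B2->T, B4->F, B8->E, B9->S, B7->T, B10->T; covers B1=F, B2=T, B3=E, B4=F, B7=T, B8=E, B9=S, B10=T
union over all inputs: B1=F, B2=T, B2=F, B3=S, B3=E, B4=F, B5=T, B7=T, B7=F, B8=S, B8=E, B9=S, B9=E, B10=T (14 outcomes)
no size-1 subset reaches all 14 outcomes (best union: 8/14)
no size-2 subset reaches all 14 outcomes (best union: 13/14)
size 3: inputs {1, 6, 7} cover all 14 outcomes, and no lexicographically smaller subset of this size does

Answer: 1, 6, 7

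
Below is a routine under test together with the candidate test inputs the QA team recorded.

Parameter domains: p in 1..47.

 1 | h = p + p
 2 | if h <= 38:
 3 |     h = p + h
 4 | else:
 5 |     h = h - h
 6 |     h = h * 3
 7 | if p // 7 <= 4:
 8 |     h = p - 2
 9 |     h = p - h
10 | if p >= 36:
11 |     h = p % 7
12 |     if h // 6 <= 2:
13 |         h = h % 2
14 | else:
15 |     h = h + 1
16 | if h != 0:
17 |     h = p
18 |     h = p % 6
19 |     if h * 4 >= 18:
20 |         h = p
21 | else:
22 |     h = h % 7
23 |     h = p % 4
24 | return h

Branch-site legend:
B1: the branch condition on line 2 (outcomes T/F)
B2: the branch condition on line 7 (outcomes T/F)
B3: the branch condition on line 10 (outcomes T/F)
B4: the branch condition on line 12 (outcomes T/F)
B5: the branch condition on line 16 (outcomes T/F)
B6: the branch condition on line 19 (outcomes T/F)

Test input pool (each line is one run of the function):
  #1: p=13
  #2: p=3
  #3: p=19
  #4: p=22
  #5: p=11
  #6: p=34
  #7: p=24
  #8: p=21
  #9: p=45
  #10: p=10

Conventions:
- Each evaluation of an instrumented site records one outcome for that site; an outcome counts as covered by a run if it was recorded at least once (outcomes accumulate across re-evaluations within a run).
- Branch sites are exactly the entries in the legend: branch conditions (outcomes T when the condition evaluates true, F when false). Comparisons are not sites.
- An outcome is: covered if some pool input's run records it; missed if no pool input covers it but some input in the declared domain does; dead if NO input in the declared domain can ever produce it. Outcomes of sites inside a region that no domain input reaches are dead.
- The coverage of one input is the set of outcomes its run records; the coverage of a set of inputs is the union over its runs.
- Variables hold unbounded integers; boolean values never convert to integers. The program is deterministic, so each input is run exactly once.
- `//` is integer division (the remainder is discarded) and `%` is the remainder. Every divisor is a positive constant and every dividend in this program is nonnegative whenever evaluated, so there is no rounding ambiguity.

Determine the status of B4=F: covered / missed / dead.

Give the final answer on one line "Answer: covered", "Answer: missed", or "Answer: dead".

no pool input records B4=F
checking all 47 inputs in the declared domain: B4=F is never recorded -> dead

Answer: dead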